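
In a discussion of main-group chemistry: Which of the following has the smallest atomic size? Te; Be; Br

Be

Be is in period 2, group 2; Br is in period 4, group 17; Te is in period 5, group 16.
Atomic radius shrinks across a period as nuclear charge pulls the same shell inward, and grows down a group as new shells are added.
Neither a single period nor a single group — weigh both effects.
Br > Be: period and group pull opposite ways; the down-group shift dominates (114 vs 102 pm).
Te > Br: both effects reinforce here, so Te is clearly the larger of the two.
For reference (pm): Be 102, Br 114, Te 136.
The smallest atomic size among these belongs to Be.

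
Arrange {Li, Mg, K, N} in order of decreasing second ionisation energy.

The second ionization energy removes an electron from the +1 ion. For each element: Li⁺ is the bare [He] core; Mg⁺ still has 1 valence electron; K⁺ is the bare [Ar] core; N⁺ still has 4 valence electrons.
Core electrons are held far more tightly than valence electrons, so K and Li top the IE_2 order.
Valence configurations: Mg⁺ [Ne]3s¹, N⁺ [He]2s²2p².
The numbers (kJ/mol): Li 7298, Mg 1451, K 3052, N 2856.
Hence IE_2: Mg < N < K < Li.

Li > K > N > Mg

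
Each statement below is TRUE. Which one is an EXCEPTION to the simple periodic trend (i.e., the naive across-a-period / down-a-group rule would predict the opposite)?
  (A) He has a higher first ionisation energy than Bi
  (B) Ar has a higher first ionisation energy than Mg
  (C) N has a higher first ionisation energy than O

The general trend: first ionisation energy increases across a period and decreases down a group.
(A) He (period 1, group 18) vs Bi (period 6, group 15): the stated order agrees with the simple trend.
(B) Ar (period 3, group 18) vs Mg (period 3, group 2): the stated order agrees with the simple trend.
(C) N (period 2, group 15) vs O (period 2, group 16): the stated order contradicts the simple trend.
The exception is (C): pairing an electron in O's 2p⁴ costs repulsion energy, so O ionizes more easily than half-filled N (2p³).

(C)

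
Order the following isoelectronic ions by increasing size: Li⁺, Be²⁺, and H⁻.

Be²⁺ < Li⁺ < H⁻

All of these have 2 electrons, so size is governed by nuclear charge alone: the more protons, the stronger the pull on the same electron cloud, and the smaller the ion.
Nuclear charges: Be²⁺ (Z=4), Li⁺ (Z=3), H⁻ (Z=1).
Smallest to largest: Be²⁺ < Li⁺ < H⁻.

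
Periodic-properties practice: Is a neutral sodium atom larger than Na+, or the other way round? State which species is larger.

Na

Forming Na+ removes 1 electron from Na. Fewer electrons for the same nuclear charge means less shielding and a higher Z_eff on the remaining electrons, and for main-group metals the entire outer shell is lost.
A cation is smaller than its parent atom: Na+ < Na.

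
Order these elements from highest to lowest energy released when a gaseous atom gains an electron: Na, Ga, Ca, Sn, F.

F, Sn, Na, Ga, Ca

F is in period 2, group 17; Na is in period 3, group 1; Ca is in period 4, group 2; Ga is in period 4, group 13; Sn is in period 5, group 14.
Adding an electron releases more energy for atoms nearer the top right (short of the noble gases).
These span different periods and groups, so the two trends combine.
Ga > Ca: both are in period 4; the period trend gives Ga the larger value.
Na > Ga: period and group pull opposite ways; the down-group shift dominates (53 vs 29 kJ/mol).
Sn > Na: the two effects oppose for this pair; the across-period effect wins (107 vs 53 kJ/mol).
F > Sn: both effects reinforce here, so F is clearly the higher of the two.
Approximate values (kJ/mol): F 328, Na 53, Ca 2, Ga 29, Sn 107.
So from highest to lowest: F > Sn > Na > Ga > Ca.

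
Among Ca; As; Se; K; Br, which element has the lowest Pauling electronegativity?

K is in period 4, group 1; Ca is in period 4, group 2; As is in period 4, group 15; Se is in period 4, group 16; Br is in period 4, group 17.
Atoms toward the upper right of the periodic table pull bonding electrons most strongly.
All lie in period 4, so electronegativity increases left to right.
The lowest Pauling electronegativity among these belongs to K.

K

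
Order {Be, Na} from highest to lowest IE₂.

Na > Be

The second ionization energy removes an electron from the +1 ion. For each element: Be⁺ still has 1 valence electron; Na⁺ is the bare [Ne] core.
Breaking into a closed-shell core is much more expensive than removing a leftover valence electron — Na has the largest IE_2 here.
Tabulated IE_2 (kJ/mol): Be 1757, Na 4562.
Overall IE_2 order: Be < Na.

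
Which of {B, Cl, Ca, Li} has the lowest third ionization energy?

B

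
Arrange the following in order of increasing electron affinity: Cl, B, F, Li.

B < Li < F < Cl

Li is in period 2, group 1; B is in period 2, group 13; F is in period 2, group 17; Cl is in period 3, group 17.
Adding an electron releases more energy for atoms nearer the top right (short of the noble gases).
Neither a single period nor a single group — weigh both effects.
Li > B: this pair runs against the simple trend — see the exception note.
F > Li: F lies to the right of Li in period 2, so the across-period effect alone puts F higher.
Cl > F: this pair runs against the simple trend — see the exception note.
Note the exception: Li has a higher electron affinity than B, contrary to the simple trend — B's ns²np¹ configuration gives only a small electron affinity — the sparsely filled np subshell binds an added electron weakly.
Note the exception: Cl has a higher electron affinity than F, contrary to the simple trend — F's small 2p subshell makes the incoming electron feel strong e⁻–e⁻ repulsion, so Cl actually releases more energy on gaining an electron.
Tabulated electron affinity (kJ/mol): Li 60, B 27, F 328, Cl 349.
So from lowest to highest: B < Li < F < Cl.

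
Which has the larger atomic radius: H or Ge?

Ge

H is in period 1, group 1; Ge is in period 4, group 14.
Moving right in a period, electrons are added to the same shell under a stronger nuclear pull, so atoms get smaller; moving down, a new shell is opened and atoms get larger.
These span different periods and groups, so the two trends combine.
Ge > H: period and group pull opposite ways; the down-group shift dominates (121 vs 32 pm).
For reference (pm): H 32, Ge 121.
So Ge has the larger atomic radius (Ge > H).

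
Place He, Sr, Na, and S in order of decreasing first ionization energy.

He > S > Sr > Na

First ionization energy rises across a period (greater Z_eff holds electrons more tightly) and falls down a group (valence electrons are farther from the nucleus).
These span different periods and groups, so the two trends combine.
Sr > Na: the two effects oppose for this pair; the across-period effect wins (550 vs 496 kJ/mol).
S > Sr: both effects reinforce here, so S is clearly the higher of the two.
He > S: both effects reinforce here, so He is clearly the higher of the two.
For reference (kJ/mol): He 2372, Na 496, S 1000, Sr 550.
So from highest to lowest: He > S > Sr > Na.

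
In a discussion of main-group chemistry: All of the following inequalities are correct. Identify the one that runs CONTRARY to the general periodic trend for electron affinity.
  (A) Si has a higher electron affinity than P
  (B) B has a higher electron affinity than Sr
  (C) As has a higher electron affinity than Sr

The general trend: electron affinity increases across a period and decreases down a group.
(A) Si (period 3, group 14) vs P (period 3, group 15): the stated order contradicts the simple trend.
(B) B (period 2, group 13) vs Sr (period 5, group 2): the stated order agrees with the simple trend.
(C) As (period 4, group 15) vs Sr (period 5, group 2): the stated order agrees with the simple trend.
The exception is (A): adding an electron to P's half-filled 3p³ is unfavourable, so Si (3p²) has the more exothermic EA.

(A)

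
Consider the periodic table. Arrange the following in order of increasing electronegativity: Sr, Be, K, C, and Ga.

K, Sr, Be, Ga, C

Be is in period 2, group 2; C is in period 2, group 14; K is in period 4, group 1; Ga is in period 4, group 13; Sr is in period 5, group 2.
EN rises left→right (higher Z_eff, smaller atoms) and falls top→bottom (larger, more shielded atoms).
These span different periods and groups, so the two trends combine.
Sr > K: period and group pull opposite ways; the across-period shift dominates (0.95 vs 0.82).
Be > Sr: they share group 2; the group trend gives Be the larger value.
Ga > Be: period and group pull opposite ways; the across-period shift dominates (1.81 vs 1.57).
C > Ga: relative to Ga, both the across-period and down-group shifts push C's electronegativity up.
For reference (Pauling): Be 1.57, C 2.55, K 0.82, Ga 1.81, Sr 0.95.
So from lowest to highest: K < Sr < Be < Ga < C.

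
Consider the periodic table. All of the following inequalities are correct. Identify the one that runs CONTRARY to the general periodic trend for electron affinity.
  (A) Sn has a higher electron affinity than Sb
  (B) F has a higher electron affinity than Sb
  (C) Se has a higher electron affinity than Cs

The general trend: electron affinity increases across a period and decreases down a group.
(A) Sn (period 5, group 14) vs Sb (period 5, group 15): the stated order contradicts the simple trend.
(B) F (period 2, group 17) vs Sb (period 5, group 15): the stated order agrees with the simple trend.
(C) Se (period 4, group 16) vs Cs (period 6, group 1): the stated order agrees with the simple trend.
The exception is (A): adding an electron to Sb's half-filled 5p³ is unfavourable, so Sn has the more exothermic EA.

(A)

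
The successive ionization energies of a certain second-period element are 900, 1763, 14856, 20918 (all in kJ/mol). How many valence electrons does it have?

2

Look for the largest jump between consecutive ionization energies: IE3/IE2 ≈ 8.4, far larger than any earlier ratio.
That jump marks the point where a core electron is being removed. So the atom has 2 valence electrons.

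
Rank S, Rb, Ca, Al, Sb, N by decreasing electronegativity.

Electronegativity increases across a period and decreases down a group, tracking effective nuclear charge and atomic size.
Here both period and group differ, so the two effects have to be weighed against each other.
Ca > Rb: both effects reinforce here, so Ca is clearly the higher of the two.
Al > Ca: both effects reinforce here, so Al is clearly the higher of the two.
Sb > Al: period and group pull opposite ways; the across-period shift dominates (2.05 vs 1.61).
S > Sb: both effects reinforce here, so S is clearly the higher of the two.
N > S: the two effects oppose for this pair; the down-group effect wins (3.04 vs 2.58).
Approximate values (Pauling): N 3.04, Al 1.61, S 2.58, Ca 1.00, Rb 0.82, Sb 2.05.
So from highest to lowest: N > S > Sb > Al > Ca > Rb.

N > S > Sb > Al > Ca > Rb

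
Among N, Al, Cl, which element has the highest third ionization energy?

IE_3 is the cost of taking one more electron from the +2 cation: N²⁺ still has 3 valence electrons; Al²⁺ still has 1 valence electron; Cl²⁺ still has 5 valence electrons.
All are still removing valence electrons, so compare the +2 ions as you would atoms: IE_3 generally rises across a period (higher Z_eff) and falls down a group (larger shell), subject to the usual subshell exceptions.
Valence configurations: N²⁺ [He]2s²2p¹, Al²⁺ [Ne]3s¹, Cl²⁺ [Ne]3s²3p³.
Tabulated IE_3 (kJ/mol): N 4578, Al 2745, Cl 3822.
Overall IE_3 order: Al < Cl < N.

N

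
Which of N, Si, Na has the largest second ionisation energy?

Na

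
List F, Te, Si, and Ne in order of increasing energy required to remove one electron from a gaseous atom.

Si, Te, F, Ne

Removing the outermost electron gets harder across a period and easier down a group.
These span different periods and groups, so the two trends combine.
Te > Si: period and group pull opposite ways; the across-period shift dominates (869 vs 786 kJ/mol).
F > Te: both effects reinforce here, so F is clearly the higher of the two.
Ne > F: both are in period 2; the period trend gives Ne the larger value.
Tabulated first ionization energy (kJ/mol): F 1681, Ne 2081, Si 786, Te 869.
So from lowest to highest: Si < Te < F < Ne.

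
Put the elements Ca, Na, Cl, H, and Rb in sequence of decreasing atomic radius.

Rb, Ca, Na, Cl, H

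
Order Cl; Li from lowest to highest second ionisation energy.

After 1 electron has been removed, what remains? Cl⁺ still has 6 valence electrons; Li⁺ is the bare [He] core.
Core electrons are held far more tightly than valence electrons, so Li tops the IE_2 order.
Approximate IE_2 values (kJ/mol): Cl 2298, Li 7298.
Putting it together, IE_2: Cl < Li.

Cl < Li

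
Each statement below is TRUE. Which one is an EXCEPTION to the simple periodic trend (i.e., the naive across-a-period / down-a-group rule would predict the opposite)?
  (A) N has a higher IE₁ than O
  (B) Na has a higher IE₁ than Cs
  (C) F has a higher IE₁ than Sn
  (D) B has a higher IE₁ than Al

(A)

The general trend: IE₁ increases across a period and decreases down a group.
(A) N (period 2, group 15) vs O (period 2, group 16): the stated order contradicts the simple trend.
(B) Na (period 3, group 1) vs Cs (period 6, group 1): the stated order agrees with the simple trend.
(C) F (period 2, group 17) vs Sn (period 5, group 14): the stated order agrees with the simple trend.
(D) B (period 2, group 13) vs Al (period 3, group 13): the stated order agrees with the simple trend.
The exception is (A): pairing an electron in O's 2p⁴ costs repulsion energy, so O ionizes more easily than half-filled N (2p³).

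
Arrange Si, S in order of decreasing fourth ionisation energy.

S > Si

Consider each +3 ion: Si³⁺ still has 1 valence electron; S³⁺ still has 3 valence electrons.
All are still removing valence electrons, so compare the +3 ions as you would atoms: IE_4 generally rises across a period (higher Z_eff) and falls down a group (larger shell), subject to the usual subshell exceptions.
Valence configurations: Si³⁺ [Ne]3s¹, S³⁺ [Ne]3s²3p¹.
Approximate IE_4 values (kJ/mol): Si 4356, S 4556.
Hence IE_4: Si < S.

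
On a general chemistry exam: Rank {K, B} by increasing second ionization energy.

B < K

Consider each +1 ion: K⁺ is the bare [Ar] core; B⁺ still has 2 valence electrons.
Core electrons are held far more tightly than valence electrons, so K tops the IE_2 order.
Tabulated IE_2 (kJ/mol): K 3052, B 2427.
So the second ionization energies run B < K.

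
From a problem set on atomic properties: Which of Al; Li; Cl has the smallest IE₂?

After 1 electron has been removed, what remains? Al⁺ still has 2 valence electrons; Li⁺ is the bare [He] core; Cl⁺ still has 6 valence electrons.
Breaking into a closed-shell core is much more expensive than removing a leftover valence electron — Li has the largest IE_2 here.
Valence configurations: Al⁺ [Ne]3s², Cl⁺ [Ne]3s²3p⁴.
The numbers (kJ/mol): Al 1817, Li 7298, Cl 2298.
Hence IE_2: Al < Cl < Li.

Al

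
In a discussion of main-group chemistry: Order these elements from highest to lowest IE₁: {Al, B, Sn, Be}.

Be is in period 2, group 2; B is in period 2, group 13; Al is in period 3, group 13; Sn is in period 5, group 14.
Across a period the outer electron is held more tightly (higher IE₁); down a group it sits in a higher shell, more shielded, and comes off more easily.
Neither a single period nor a single group — weigh both effects.
Sn > Al: period and group pull opposite ways; the across-period shift dominates (709 vs 578 kJ/mol).
B > Sn: period and group pull opposite ways; the down-group shift dominates (801 vs 709 kJ/mol).
Be > B: this pair runs against the simple trend — see the exception note.
Note the exception: Be has a higher first ionization energy than B, contrary to the simple trend — removing B's lone 2p electron is easier than breaking Be's filled 2s².
Tabulated first ionization energy (kJ/mol): Be 900, B 801, Al 578, Sn 709.
So from highest to lowest: Be > B > Sn > Al.

Be > B > Sn > Al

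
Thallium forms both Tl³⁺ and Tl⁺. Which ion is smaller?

Tl³⁺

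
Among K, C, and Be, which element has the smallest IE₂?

Be

After 1 electron has been removed, what remains? K⁺ is the bare [Ar] core; C⁺ still has 3 valence electrons; Be⁺ still has 1 valence electron.
Core electrons are held far more tightly than valence electrons, so K tops the IE_2 order.
Valence configurations: C⁺ [He]2s²2p¹, Be⁺ [He]2s¹.
The numbers (kJ/mol): K 3052, C 2353, Be 1757.
Hence IE_2: Be < C < K.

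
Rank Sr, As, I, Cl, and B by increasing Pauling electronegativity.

Sr < B < As < I < Cl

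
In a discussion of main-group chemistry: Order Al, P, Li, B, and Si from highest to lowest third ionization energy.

Li > B > Si > P > Al

Consider each +2 ion: Al²⁺ still has 1 valence electron; P²⁺ still has 3 valence electrons; Li²⁺ is already 1 electron into the core; B²⁺ still has 1 valence electron; Si²⁺ still has 2 valence electrons.
Pulling an electron out of a noble-gas core costs far more than removing a remaining valence electron, so Li sits at the high end of IE_3.
Valence configurations: Al²⁺ [Ne]3s¹, P²⁺ [Ne]3s²3p¹, B²⁺ [He]2s¹, Si²⁺ [Ne]3s².
P²⁺ loses a lone 3p electron whereas Si²⁺ must break into a filled 3s² pair, so IE_3(Si) > IE_3(P) even though P has the higher nuclear charge.
Tabulated IE_3 (kJ/mol): Al 2745, P 2914, Li 11815, B 3660, Si 3232.
So the third ionization energies run Al < P < Si < B < Li.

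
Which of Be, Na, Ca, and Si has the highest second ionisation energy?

Na

IE_2 is the cost of taking one more electron from the +1 cation: Be⁺ still has 1 valence electron; Na⁺ is the bare [Ne] core; Ca⁺ still has 1 valence electron; Si⁺ still has 3 valence electrons.
Pulling an electron out of a noble-gas core costs far more than removing a remaining valence electron, so Na sits at the high end of IE_2.
Valence configurations: Be⁺ [He]2s¹, Ca⁺ [Ar]4s¹, Si⁺ [Ne]3s²3p¹.
Approximate IE_2 values (kJ/mol): Be 1757, Na 4562, Ca 1145, Si 1577.
Overall IE_2 order: Ca < Si < Be < Na.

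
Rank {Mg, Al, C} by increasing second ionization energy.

Mg, Al, C

Consider each +1 ion: Mg⁺ still has 1 valence electron; Al⁺ still has 2 valence electrons; C⁺ still has 3 valence electrons.
All are still removing valence electrons, so compare the +1 ions as you would atoms: IE_2 generally rises across a period (higher Z_eff) and falls down a group (larger shell), subject to the usual subshell exceptions.
Valence configurations: Mg⁺ [Ne]3s¹, Al⁺ [Ne]3s², C⁺ [He]2s²2p¹.
Tabulated IE_2 (kJ/mol): Mg 1451, Al 1817, C 2353.
Putting it together, IE_2: Mg < Al < C.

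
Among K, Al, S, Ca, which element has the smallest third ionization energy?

IE_3 is the cost of taking one more electron from the +2 cation: K²⁺ is already 1 electron into the core; Al²⁺ still has 1 valence electron; S²⁺ still has 4 valence electrons; Ca²⁺ is the bare [Ar] core.
Core electrons are held far more tightly than valence electrons, so K and Ca top the IE_3 order.
Valence configurations: Al²⁺ [Ne]3s¹, S²⁺ [Ne]3s²3p².
Tabulated IE_3 (kJ/mol): K 4420, Al 2745, S 3357, Ca 4912.
Overall IE_3 order: Al < S < K < Ca.

Al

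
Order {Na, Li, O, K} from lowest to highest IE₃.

K, O, Na, Li

Consider each +2 ion: Na²⁺ is already 1 electron into the core; Li²⁺ is already 1 electron into the core; O²⁺ still has 4 valence electrons; K²⁺ is already 1 electron into the core.
Usually core removal costs more than valence removal, but here the competition is close: a tightly held n=2 valence electron can cost more to remove than an n=3 core electron, so the actual values have to decide it.
Approximate IE_3 values (kJ/mol): Na 6910, Li 11815, O 5300, K 4420.
So the third ionization energies run K < O < Na < Li.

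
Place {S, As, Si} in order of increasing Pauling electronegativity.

Si is in period 3, group 14; S is in period 3, group 16; As is in period 4, group 15.
Smaller atoms with higher effective nuclear charge are more electronegative.
Neither a single period nor a single group — weigh both effects.
As > Si: period and group pull opposite ways; the across-period shift dominates (2.18 vs 1.90).
S > As: relative to As, both the across-period and down-group shifts push S's electronegativity up.
Tabulated electronegativity (Pauling): Si 1.90, S 2.58, As 2.18.
So from lowest to highest: Si < As < S.

Si, As, S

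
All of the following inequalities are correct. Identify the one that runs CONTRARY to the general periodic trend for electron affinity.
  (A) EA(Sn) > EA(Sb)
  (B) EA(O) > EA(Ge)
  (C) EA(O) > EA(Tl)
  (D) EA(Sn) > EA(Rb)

The general trend: electron affinity increases across a period and decreases down a group.
(A) Sn (period 5, group 14) vs Sb (period 5, group 15): the stated order contradicts the simple trend.
(B) O (period 2, group 16) vs Ge (period 4, group 14): the stated order agrees with the simple trend.
(C) O (period 2, group 16) vs Tl (period 6, group 13): the stated order agrees with the simple trend.
(D) Sn (period 5, group 14) vs Rb (period 5, group 1): the stated order agrees with the simple trend.
The exception is (A): adding an electron to Sb's half-filled 5p³ is unfavourable, so Sn has the more exothermic EA.

(A)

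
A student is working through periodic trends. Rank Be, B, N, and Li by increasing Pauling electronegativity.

Li < Be < B < N

Li is in period 2, group 1; Be is in period 2, group 2; B is in period 2, group 13; N is in period 2, group 15.
Smaller atoms with higher effective nuclear charge are more electronegative.
All lie in period 2, so electronegativity increases left to right.
So from lowest to highest: Li < Be < B < N.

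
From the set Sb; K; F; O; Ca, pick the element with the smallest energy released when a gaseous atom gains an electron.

O is in period 2, group 16; F is in period 2, group 17; K is in period 4, group 1; Ca is in period 4, group 2; Sb is in period 5, group 15.
Electron affinity generally becomes more exothermic across a period toward the halogens and less exothermic down a group.
Neither a single period nor a single group — weigh both effects.
K > Ca: this pair runs against the simple trend — see the exception note.
Sb > K: the two effects oppose for this pair; the across-period effect wins (103 vs 48 kJ/mol).
O > Sb: both effects reinforce here, so O is clearly the higher of the two.
F > O: F lies to the right of O in period 2, so the across-period effect alone puts F higher.
Note the exception: K has a higher electron affinity than Ca, contrary to the simple trend — adding an electron to Ca (ns²) has to open a new, higher-energy np subshell, which is unfavourable.
For reference (kJ/mol): O 141, F 328, K 48, Ca 2, Sb 103.
The smallest energy released when a gaseous atom gains an electron among these belongs to Ca.

Ca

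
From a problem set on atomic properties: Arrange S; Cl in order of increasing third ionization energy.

After 2 electrons have been removed, what remains? S²⁺ still has 4 valence electrons; Cl²⁺ still has 5 valence electrons.
All are still removing valence electrons, so compare the +2 ions as you would atoms: IE_3 generally rises across a period (higher Z_eff) and falls down a group (larger shell), subject to the usual subshell exceptions.
Valence configurations: S²⁺ [Ne]3s²3p², Cl²⁺ [Ne]3s²3p³.
Approximate IE_3 values (kJ/mol): S 3357, Cl 3822.
Overall IE_3 order: S < Cl.

S < Cl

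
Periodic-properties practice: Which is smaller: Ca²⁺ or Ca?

Ca²⁺

Forming Ca²⁺ removes 2 electrons from Ca. Fewer electrons for the same nuclear charge means less shielding and a higher Z_eff on the remaining electrons, and for main-group metals the entire outer shell is lost.
A cation is smaller than its parent atom: Ca²⁺ < Ca.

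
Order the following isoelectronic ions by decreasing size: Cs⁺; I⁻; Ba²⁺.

All of these have 54 electrons, so size is governed by nuclear charge alone: the more protons, the stronger the pull on the same electron cloud, and the smaller the ion.
Nuclear charges: Ba²⁺ (Z=56), Cs⁺ (Z=55), I⁻ (Z=53).
Largest to smallest: I⁻ > Cs⁺ > Ba²⁺.

I⁻ > Cs⁺ > Ba²⁺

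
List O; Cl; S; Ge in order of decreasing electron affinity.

Cl > S > O > Ge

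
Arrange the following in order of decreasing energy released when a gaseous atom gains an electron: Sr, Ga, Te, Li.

Adding an electron releases more energy for atoms nearer the top right (short of the noble gases).
Here both period and group differ, so the two effects have to be weighed against each other.
Ga > Sr: relative to Sr, both the across-period and down-group shifts push Ga's electron affinity up.
Li > Ga: the two effects oppose for this pair; the down-group effect wins (60 vs 29 kJ/mol).
Te > Li: period and group pull opposite ways; the across-period shift dominates (190 vs 60 kJ/mol).
Tabulated electron affinity (kJ/mol): Li 60, Ga 29, Sr 5, Te 190.
So from highest to lowest: Te > Li > Ga > Sr.

Te, Li, Ga, Sr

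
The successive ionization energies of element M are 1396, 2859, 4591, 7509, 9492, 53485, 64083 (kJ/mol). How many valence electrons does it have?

5

Look for the largest jump between consecutive ionization energies: IE6/IE5 ≈ 5.6, far larger than any earlier ratio.
That jump marks the point where a core electron is being removed. So the atom has 5 valence electrons.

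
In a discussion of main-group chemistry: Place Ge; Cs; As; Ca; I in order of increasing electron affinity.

Ca is in period 4, group 2; Ge is in period 4, group 14; As is in period 4, group 15; I is in period 5, group 17; Cs is in period 6, group 1.
EA tends to increase across a period and decrease down a group, though the pattern is less regular than for IE or radius.
These span different periods and groups, so the two trends combine.
Cs > Ca: this pair runs against the simple trend — see the exception note.
As > Cs: relative to Cs, both the across-period and down-group shifts push As's electron affinity up.
Ge > As: this pair runs against the simple trend — see the exception note.
I > Ge: period and group pull opposite ways; the across-period shift dominates (295 vs 119 kJ/mol).
Note the exception: Cs has a higher electron affinity than Ca, contrary to the simple trend — adding an electron to Ca (ns²) has to open a new, higher-energy np subshell, which is unfavourable.
Note the exception: Ge has a higher electron affinity than As, contrary to the simple trend — adding an electron to As's half-filled 4p³ is unfavourable, so Ge (4p²) has the more exothermic EA.
Approximate values (kJ/mol): Ca 2, Ge 119, As 78, I 295, Cs 46.
So from lowest to highest: Ca < Cs < As < Ge < I.

Ca < Cs < As < Ge < I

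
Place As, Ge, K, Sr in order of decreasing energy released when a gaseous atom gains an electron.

K is in period 4, group 1; Ge is in period 4, group 14; As is in period 4, group 15; Sr is in period 5, group 2.
EA tends to increase across a period and decrease down a group, though the pattern is less regular than for IE or radius.
Neither a single period nor a single group — weigh both effects.
K > Sr: period and group pull opposite ways; the down-group shift dominates (48 vs 5 kJ/mol).
As > K: As lies to the right of K in period 4, so the across-period effect alone puts As higher.
Ge > As: this pair runs against the simple trend — see the exception note.
Note the exception: Ge has a higher electron affinity than As, contrary to the simple trend — adding an electron to As's half-filled 4p³ is unfavourable, so Ge (4p²) has the more exothermic EA.
Tabulated electron affinity (kJ/mol): K 48, Ge 119, As 78, Sr 5.
So from highest to lowest: Ge > As > K > Sr.

Ge, As, K, Sr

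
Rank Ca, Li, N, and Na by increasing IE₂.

Ca < N < Na < Li

The second ionization energy removes an electron from the +1 ion. For each element: Ca⁺ still has 1 valence electron; Li⁺ is the bare [He] core; N⁺ still has 4 valence electrons; Na⁺ is the bare [Ne] core.
Breaking into a closed-shell core is much more expensive than removing a leftover valence electron — Na and Li have the largest IE_2 here.
Valence configurations: Ca⁺ [Ar]4s¹, N⁺ [He]2s²2p².
Tabulated IE_2 (kJ/mol): Ca 1145, Li 7298, N 2856, Na 4562.
Overall IE_2 order: Ca < N < Na < Li.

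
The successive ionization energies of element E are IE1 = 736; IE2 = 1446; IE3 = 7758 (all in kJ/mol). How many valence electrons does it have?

2

Look for the largest jump between consecutive ionization energies: IE3/IE2 ≈ 5.4, far larger than any earlier ratio.
That jump marks the point where a core electron is being removed. So the atom has 2 valence electrons.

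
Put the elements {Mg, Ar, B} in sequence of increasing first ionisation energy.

Mg < B < Ar

B is in period 2, group 13; Mg is in period 3, group 2; Ar is in period 3, group 18.
IE₁ increases left→right with effective nuclear charge and decreases top→bottom as the valence shell moves farther out.
Neither a single period nor a single group — weigh both effects.
B > Mg: relative to Mg, both the across-period and down-group shifts push B's first ionization energy up.
Ar > B: the two effects oppose for this pair; the across-period effect wins (1521 vs 801 kJ/mol).
Tabulated first ionization energy (kJ/mol): B 801, Mg 738, Ar 1521.
So from lowest to highest: Mg < B < Ar.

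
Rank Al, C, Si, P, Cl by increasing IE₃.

IE_3 is the cost of taking one more electron from the +2 cation: Al²⁺ still has 1 valence electron; C²⁺ still has 2 valence electrons; Si²⁺ still has 2 valence electrons; P²⁺ still has 3 valence electrons; Cl²⁺ still has 5 valence electrons.
All are still removing valence electrons, so compare the +2 ions as you would atoms: IE_3 generally rises across a period (higher Z_eff) and falls down a group (larger shell), subject to the usual subshell exceptions.
Valence configurations: Al²⁺ [Ne]3s¹, C²⁺ [He]2s², Si²⁺ [Ne]3s², P²⁺ [Ne]3s²3p¹, Cl²⁺ [Ne]3s²3p³.
P²⁺ loses a lone 3p electron whereas Si²⁺ must break into a filled 3s² pair, so IE_3(Si) > IE_3(P) even though P has the higher nuclear charge.
The numbers (kJ/mol): Al 2745, C 4620, Si 3232, P 2914, Cl 3822.
Hence IE_3: Al < P < Si < Cl < C.

Al < P < Si < Cl < C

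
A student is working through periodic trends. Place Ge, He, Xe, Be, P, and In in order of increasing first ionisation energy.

In < Ge < Be < P < Xe < He

He is in period 1, group 18; Be is in period 2, group 2; P is in period 3, group 15; Ge is in period 4, group 14; In is in period 5, group 13; Xe is in period 5, group 18.
Removing the outermost electron gets harder across a period and easier down a group.
Here both period and group differ, so the two effects have to be weighed against each other.
Ge > In: both effects reinforce here, so Ge is clearly the higher of the two.
Be > Ge: the two effects oppose for this pair; the down-group effect wins (900 vs 762 kJ/mol).
P > Be: the two effects oppose for this pair; the across-period effect wins (1012 vs 900 kJ/mol).
Xe > P: the two effects oppose for this pair; the across-period effect wins (1170 vs 1012 kJ/mol).
He > Xe: they share group 18; the group trend gives He the larger value.
For reference (kJ/mol): He 2372, Be 900, P 1012, Ge 762, In 558, Xe 1170.
So from lowest to highest: In < Ge < Be < P < Xe < He.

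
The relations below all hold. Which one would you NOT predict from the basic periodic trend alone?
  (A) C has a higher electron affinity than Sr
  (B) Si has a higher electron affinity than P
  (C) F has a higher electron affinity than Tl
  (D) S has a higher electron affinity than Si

(B)

The general trend: electron affinity increases across a period and decreases down a group.
(A) C (period 2, group 14) vs Sr (period 5, group 2): the stated order agrees with the simple trend.
(B) Si (period 3, group 14) vs P (period 3, group 15): the stated order contradicts the simple trend.
(C) F (period 2, group 17) vs Tl (period 6, group 13): the stated order agrees with the simple trend.
(D) S (period 3, group 16) vs Si (period 3, group 14): the stated order agrees with the simple trend.
The exception is (B): adding an electron to P's half-filled 3p³ is unfavourable, so Si (3p²) has the more exothermic EA.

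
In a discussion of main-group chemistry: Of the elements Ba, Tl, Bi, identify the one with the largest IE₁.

Ba is in period 6, group 2; Tl is in period 6, group 13; Bi is in period 6, group 15.
First ionization energy rises across a period (greater Z_eff holds electrons more tightly) and falls down a group (valence electrons are farther from the nucleus).
All lie in period 6, so first ionization energy increases left to right.
The largest IE₁ among these belongs to Bi.

Bi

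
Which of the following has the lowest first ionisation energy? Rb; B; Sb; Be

Rb

Removing the outermost electron gets harder across a period and easier down a group.
Neither a single period nor a single group — weigh both effects.
B > Rb: relative to Rb, both the across-period and down-group shifts push B's first ionization energy up.
Sb > B: the two effects oppose for this pair; the across-period effect wins (831 vs 801 kJ/mol).
Be > Sb: period and group pull opposite ways; the down-group shift dominates (900 vs 831 kJ/mol).
Note the exception: Be has a higher first ionization energy than B, contrary to the simple trend — removing B's lone 2p electron is easier than breaking Be's filled 2s².
For reference (kJ/mol): Be 900, B 801, Rb 403, Sb 831.
The lowest first ionisation energy among these belongs to Rb.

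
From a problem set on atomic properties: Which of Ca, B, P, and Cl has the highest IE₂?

The second ionization energy removes an electron from the +1 ion. For each element: Ca⁺ still has 1 valence electron; B⁺ still has 2 valence electrons; P⁺ still has 4 valence electrons; Cl⁺ still has 6 valence electrons.
All are still removing valence electrons, so compare the +1 ions as you would atoms: IE_2 generally rises across a period (higher Z_eff) and falls down a group (larger shell), subject to the usual subshell exceptions.
Valence configurations: Ca⁺ [Ar]4s¹, B⁺ [He]2s², P⁺ [Ne]3s²3p², Cl⁺ [Ne]3s²3p⁴.
The numbers (kJ/mol): Ca 1145, B 2427, P 1907, Cl 2298.
So the second ionization energies run Ca < P < Cl < B.

B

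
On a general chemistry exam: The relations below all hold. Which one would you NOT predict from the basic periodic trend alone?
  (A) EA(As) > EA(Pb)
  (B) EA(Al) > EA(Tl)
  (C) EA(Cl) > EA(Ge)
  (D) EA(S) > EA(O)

(D)

The general trend: electron affinity increases across a period and decreases down a group.
(A) As (period 4, group 15) vs Pb (period 6, group 14): the stated order agrees with the simple trend.
(B) Al (period 3, group 13) vs Tl (period 6, group 13): the stated order agrees with the simple trend.
(C) Cl (period 3, group 17) vs Ge (period 4, group 14): the stated order agrees with the simple trend.
(D) S (period 3, group 16) vs O (period 2, group 16): the stated order contradicts the simple trend.
The exception is (D): the compact 2p subshell of O repels the added electron more than S's larger 3p does.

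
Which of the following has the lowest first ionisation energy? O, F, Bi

Across a period the outer electron is held more tightly (higher IE₁); down a group it sits in a higher shell, more shielded, and comes off more easily.
Neither a single period nor a single group — weigh both effects.
O > Bi: both effects reinforce here, so O is clearly the higher of the two.
F > O: both are in period 2; the period trend gives F the larger value.
Tabulated first ionization energy (kJ/mol): O 1314, F 1681, Bi 703.
The lowest first ionisation energy among these belongs to Bi.

Bi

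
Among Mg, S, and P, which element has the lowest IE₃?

P

Consider each +2 ion: Mg²⁺ is the bare [Ne] core; S²⁺ still has 4 valence electrons; P²⁺ still has 3 valence electrons.
Core electrons are held far more tightly than valence electrons, so Mg tops the IE_3 order.
Valence configurations: S²⁺ [Ne]3s²3p², P²⁺ [Ne]3s²3p¹.
Tabulated IE_3 (kJ/mol): Mg 7733, S 3357, P 2914.
Hence IE_3: P < S < Mg.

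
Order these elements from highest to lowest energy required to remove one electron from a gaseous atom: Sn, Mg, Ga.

Mg, Sn, Ga

Mg is in period 3, group 2; Ga is in period 4, group 13; Sn is in period 5, group 14.
Across a period the outer electron is held more tightly (higher IE₁); down a group it sits in a higher shell, more shielded, and comes off more easily.
These sit on a diagonal, where the across-period and down-group effects partly cancel.
Sn > Ga: period and group pull opposite ways; the across-period shift dominates (709 vs 579 kJ/mol).
Mg > Sn: period and group pull opposite ways; the down-group shift dominates (738 vs 709 kJ/mol).
For reference (kJ/mol): Mg 738, Ga 579, Sn 709.
So from highest to lowest: Mg > Sn > Ga.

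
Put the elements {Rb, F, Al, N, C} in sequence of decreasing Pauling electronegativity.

C is in period 2, group 14; N is in period 2, group 15; F is in period 2, group 17; Al is in period 3, group 13; Rb is in period 5, group 1.
Electronegativity increases across a period and decreases down a group, tracking effective nuclear charge and atomic size.
Neither a single period nor a single group — weigh both effects.
Al > Rb: relative to Rb, both the across-period and down-group shifts push Al's electronegativity up.
C > Al: relative to Al, both the across-period and down-group shifts push C's electronegativity up.
N > C: both are in period 2; the period trend gives N the larger value.
F > N: both are in period 2; the period trend gives F the larger value.
For reference (Pauling): C 2.55, N 3.04, F 3.98, Al 1.61, Rb 0.82.
So from highest to lowest: F > N > C > Al > Rb.

F > N > C > Al > Rb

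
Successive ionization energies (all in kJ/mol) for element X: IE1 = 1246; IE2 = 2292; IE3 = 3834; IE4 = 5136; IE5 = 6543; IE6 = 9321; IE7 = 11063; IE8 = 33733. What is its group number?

Look for the largest jump between consecutive ionization energies: IE8/IE7 ≈ 3.0, far larger than any earlier ratio.
That jump marks the point where a core electron is being removed. So the atom has 7 valence electrons.
A main-group element with 7 valence electrons is in group 17.

Group 17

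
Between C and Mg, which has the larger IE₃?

Mg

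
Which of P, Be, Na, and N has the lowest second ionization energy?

The second ionization energy removes an electron from the +1 ion. For each element: P⁺ still has 4 valence electrons; Be⁺ still has 1 valence electron; Na⁺ is the bare [Ne] core; N⁺ still has 4 valence electrons.
Breaking into a closed-shell core is much more expensive than removing a leftover valence electron — Na has the largest IE_2 here.
Valence configurations: P⁺ [Ne]3s²3p², Be⁺ [He]2s¹, N⁺ [He]2s²2p².
Approximate IE_2 values (kJ/mol): P 1907, Be 1757, Na 4562, N 2856.
Putting it together, IE_2: Be < P < N < Na.

Be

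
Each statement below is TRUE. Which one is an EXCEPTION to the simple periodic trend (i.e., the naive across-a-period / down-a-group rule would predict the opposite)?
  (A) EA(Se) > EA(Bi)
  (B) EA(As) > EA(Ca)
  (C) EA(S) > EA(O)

(C)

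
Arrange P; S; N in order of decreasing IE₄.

N > P > S

After 3 electrons have been removed, what remains? P³⁺ still has 2 valence electrons; S³⁺ still has 3 valence electrons; N³⁺ still has 2 valence electrons.
All are still removing valence electrons, so compare the +3 ions as you would atoms: IE_4 generally rises across a period (higher Z_eff) and falls down a group (larger shell), subject to the usual subshell exceptions.
Valence configurations: P³⁺ [Ne]3s², S³⁺ [Ne]3s²3p¹, N³⁺ [He]2s².
S³⁺ loses a lone 3p electron whereas P³⁺ must break into a filled 3s² pair, so IE_4(P) > IE_4(S) even though S has the higher nuclear charge.
The numbers (kJ/mol): P 4964, S 4556, N 7475.
So the fourth ionization energies run S < P < N.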